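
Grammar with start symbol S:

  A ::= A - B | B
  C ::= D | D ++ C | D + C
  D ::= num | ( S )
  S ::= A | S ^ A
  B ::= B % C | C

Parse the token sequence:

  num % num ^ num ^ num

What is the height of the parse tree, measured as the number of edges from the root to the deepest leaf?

[S [S [S [A [B [B [C [D num]]] % [C [D num]]]]] ^ [A [B [C [D num]]]]] ^ [A [B [C [D num]]]]]

8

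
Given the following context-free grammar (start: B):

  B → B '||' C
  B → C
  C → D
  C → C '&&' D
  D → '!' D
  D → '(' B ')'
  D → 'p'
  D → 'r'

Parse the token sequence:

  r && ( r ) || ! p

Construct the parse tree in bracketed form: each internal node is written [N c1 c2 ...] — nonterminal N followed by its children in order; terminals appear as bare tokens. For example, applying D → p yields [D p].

B
B || C
C || C
C && D || C
D && D || C
r && D || C
r && ( B ) || C
r && ( C ) || C
r && ( D ) || C
r && ( r ) || C
r && ( r ) || D
r && ( r ) || ! D
r && ( r ) || ! p

[B [B [C [C [D r]] && [D ( [B [C [D r]]] )]]] || [C [D ! [D p]]]]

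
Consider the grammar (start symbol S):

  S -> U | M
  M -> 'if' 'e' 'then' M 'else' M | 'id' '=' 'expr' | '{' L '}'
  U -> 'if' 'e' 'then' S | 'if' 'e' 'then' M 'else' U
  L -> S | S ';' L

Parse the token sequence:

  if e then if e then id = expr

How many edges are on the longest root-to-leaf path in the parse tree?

[S [U if e then [S [U if e then [S [M id = expr]]]]]]

6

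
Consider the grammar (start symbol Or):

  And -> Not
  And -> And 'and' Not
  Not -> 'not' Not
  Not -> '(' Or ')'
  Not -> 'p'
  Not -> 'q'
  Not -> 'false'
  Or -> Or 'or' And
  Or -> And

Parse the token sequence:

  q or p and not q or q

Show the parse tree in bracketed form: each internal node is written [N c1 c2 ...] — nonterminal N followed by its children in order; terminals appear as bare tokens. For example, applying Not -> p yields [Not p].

Or
Or or And
Or or And or And
And or And or And
Not or And or And
q or And or And
q or And and Not or And
q or Not and Not or And
q or p and Not or And
q or p and not Not or And
q or p and not q or And
q or p and not q or Not
q or p and not q or q

[Or [Or [Or [And [Not q]]] or [And [And [Not p]] and [Not not [Not q]]]] or [And [Not q]]]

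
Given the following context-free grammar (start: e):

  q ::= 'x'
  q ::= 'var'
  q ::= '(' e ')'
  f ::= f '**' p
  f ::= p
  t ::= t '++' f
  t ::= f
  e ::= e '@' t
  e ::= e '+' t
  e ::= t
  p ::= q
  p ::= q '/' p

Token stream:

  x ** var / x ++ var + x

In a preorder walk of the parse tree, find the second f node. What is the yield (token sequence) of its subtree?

x

[e [e [t [t [f [f [p [q x]]] ** [p [q var] / [p [q x]]]]] ++ [f [p [q var]]]]] + [t [f [p [q x]]]]]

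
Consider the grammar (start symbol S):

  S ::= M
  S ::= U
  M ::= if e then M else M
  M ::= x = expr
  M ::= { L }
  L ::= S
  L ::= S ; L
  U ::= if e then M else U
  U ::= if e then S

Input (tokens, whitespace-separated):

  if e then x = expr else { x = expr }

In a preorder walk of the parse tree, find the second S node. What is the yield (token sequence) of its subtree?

[S [M if e then [M x = expr] else [M { [L [S [M x = expr]]] }]]]

x = expr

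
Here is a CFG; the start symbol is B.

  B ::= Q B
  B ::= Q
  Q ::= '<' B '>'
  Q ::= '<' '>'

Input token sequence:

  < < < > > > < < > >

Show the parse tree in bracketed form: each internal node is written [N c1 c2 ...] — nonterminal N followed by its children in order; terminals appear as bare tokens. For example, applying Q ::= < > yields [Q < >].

B
Q B
< B > B
< Q > B
< < B > > B
< < Q > > B
< < < > > > B
< < < > > > Q
< < < > > > < B >
< < < > > > < Q >
< < < > > > < < > >

[B [Q < [B [Q < [B [Q < >]] >]] >] [B [Q < [B [Q < >]] >]]]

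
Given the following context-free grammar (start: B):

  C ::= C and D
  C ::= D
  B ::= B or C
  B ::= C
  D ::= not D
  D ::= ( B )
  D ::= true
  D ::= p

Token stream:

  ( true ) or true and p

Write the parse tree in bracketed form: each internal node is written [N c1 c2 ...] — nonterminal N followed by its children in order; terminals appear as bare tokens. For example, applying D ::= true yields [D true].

[B [B [C [D ( [B [C [D true]]] )]]] or [C [C [D true]] and [D p]]]

B
B or C
C or C
D or C
( B ) or C
( C ) or C
( D ) or C
( true ) or C
( true ) or C and D
( true ) or D and D
( true ) or true and D
( true ) or true and p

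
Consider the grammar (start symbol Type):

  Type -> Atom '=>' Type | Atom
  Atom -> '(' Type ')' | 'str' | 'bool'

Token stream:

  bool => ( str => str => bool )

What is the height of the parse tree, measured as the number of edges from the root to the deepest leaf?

7

[Type [Atom bool] => [Type [Atom ( [Type [Atom str] => [Type [Atom str] => [Type [Atom bool]]]] )]]]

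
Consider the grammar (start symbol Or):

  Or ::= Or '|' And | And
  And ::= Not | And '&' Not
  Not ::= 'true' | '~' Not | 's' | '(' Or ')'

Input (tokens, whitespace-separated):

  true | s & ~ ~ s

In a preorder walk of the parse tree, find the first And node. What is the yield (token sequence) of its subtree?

true

[Or [Or [And [Not true]]] | [And [And [Not s]] & [Not ~ [Not ~ [Not s]]]]]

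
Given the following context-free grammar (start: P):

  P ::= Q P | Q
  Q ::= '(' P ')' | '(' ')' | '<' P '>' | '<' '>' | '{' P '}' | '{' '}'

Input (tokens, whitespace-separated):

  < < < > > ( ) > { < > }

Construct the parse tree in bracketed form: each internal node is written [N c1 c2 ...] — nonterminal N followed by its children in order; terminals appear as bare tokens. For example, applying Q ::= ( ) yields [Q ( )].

P
Q P
< P > P
< Q P > P
< < P > P > P
< < Q > P > P
< < < > > P > P
< < < > > Q > P
< < < > > ( ) > P
< < < > > ( ) > Q
< < < > > ( ) > { P }
< < < > > ( ) > { Q }
< < < > > ( ) > { < > }

[P [Q < [P [Q < [P [Q < >]] >] [P [Q ( )]]] >] [P [Q { [P [Q < >]] }]]]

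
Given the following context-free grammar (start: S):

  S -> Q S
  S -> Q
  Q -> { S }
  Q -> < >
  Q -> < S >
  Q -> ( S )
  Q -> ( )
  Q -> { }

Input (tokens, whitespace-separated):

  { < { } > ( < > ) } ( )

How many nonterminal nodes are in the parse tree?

12

[S [Q { [S [Q < [S [Q { }]] >] [S [Q ( [S [Q < >]] )]]] }] [S [Q ( )]]]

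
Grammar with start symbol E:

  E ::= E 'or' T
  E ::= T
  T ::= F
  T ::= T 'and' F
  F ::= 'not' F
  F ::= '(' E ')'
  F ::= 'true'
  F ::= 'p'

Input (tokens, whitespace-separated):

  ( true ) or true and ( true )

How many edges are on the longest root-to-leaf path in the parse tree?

[E [E [T [F ( [E [T [F true]]] )]]] or [T [T [F true]] and [F ( [E [T [F true]]] )]]]

7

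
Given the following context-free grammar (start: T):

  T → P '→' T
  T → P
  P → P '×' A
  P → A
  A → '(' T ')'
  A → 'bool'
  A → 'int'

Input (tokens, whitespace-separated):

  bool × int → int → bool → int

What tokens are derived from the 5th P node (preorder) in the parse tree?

[T [P [P [A bool]] × [A int]] → [T [P [A int]] → [T [P [A bool]] → [T [P [A int]]]]]]

int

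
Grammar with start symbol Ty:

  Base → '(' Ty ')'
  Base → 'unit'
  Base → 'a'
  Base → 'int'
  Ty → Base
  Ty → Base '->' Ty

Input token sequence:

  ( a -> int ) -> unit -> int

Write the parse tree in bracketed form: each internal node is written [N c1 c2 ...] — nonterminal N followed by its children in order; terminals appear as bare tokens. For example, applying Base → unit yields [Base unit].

Ty
Base -> Ty
( Ty ) -> Ty
( Base -> Ty ) -> Ty
( a -> Ty ) -> Ty
( a -> Base ) -> Ty
( a -> int ) -> Ty
( a -> int ) -> Base -> Ty
( a -> int ) -> unit -> Ty
( a -> int ) -> unit -> Base
( a -> int ) -> unit -> int

[Ty [Base ( [Ty [Base a] -> [Ty [Base int]]] )] -> [Ty [Base unit] -> [Ty [Base int]]]]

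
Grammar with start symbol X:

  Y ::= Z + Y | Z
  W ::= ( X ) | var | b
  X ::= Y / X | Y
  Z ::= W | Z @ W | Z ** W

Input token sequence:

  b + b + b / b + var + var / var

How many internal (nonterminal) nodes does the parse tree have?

24

[X [Y [Z [W b]] + [Y [Z [W b]] + [Y [Z [W b]]]]] / [X [Y [Z [W b]] + [Y [Z [W var]] + [Y [Z [W var]]]]] / [X [Y [Z [W var]]]]]]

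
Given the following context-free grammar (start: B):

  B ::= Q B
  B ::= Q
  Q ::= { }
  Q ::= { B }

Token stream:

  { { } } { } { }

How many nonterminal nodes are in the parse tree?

8

[B [Q { [B [Q { }]] }] [B [Q { }] [B [Q { }]]]]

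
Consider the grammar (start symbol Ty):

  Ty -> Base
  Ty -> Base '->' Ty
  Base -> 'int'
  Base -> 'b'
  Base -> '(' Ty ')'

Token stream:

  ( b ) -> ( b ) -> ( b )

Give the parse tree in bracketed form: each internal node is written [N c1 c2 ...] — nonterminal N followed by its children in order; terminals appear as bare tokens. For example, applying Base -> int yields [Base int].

Ty
Base -> Ty
( Ty ) -> Ty
( Base ) -> Ty
( b ) -> Ty
( b ) -> Base -> Ty
( b ) -> ( Ty ) -> Ty
( b ) -> ( Base ) -> Ty
( b ) -> ( b ) -> Ty
( b ) -> ( b ) -> Base
( b ) -> ( b ) -> ( Ty )
( b ) -> ( b ) -> ( Base )
( b ) -> ( b ) -> ( b )

[Ty [Base ( [Ty [Base b]] )] -> [Ty [Base ( [Ty [Base b]] )] -> [Ty [Base ( [Ty [Base b]] )]]]]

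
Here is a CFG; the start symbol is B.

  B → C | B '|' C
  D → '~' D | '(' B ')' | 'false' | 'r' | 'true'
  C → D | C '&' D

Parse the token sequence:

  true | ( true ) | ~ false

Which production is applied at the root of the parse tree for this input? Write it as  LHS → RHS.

[B [B [B [C [D true]]] | [C [D ( [B [C [D true]]] )]]] | [C [D ~ [D false]]]]

B → B '|' C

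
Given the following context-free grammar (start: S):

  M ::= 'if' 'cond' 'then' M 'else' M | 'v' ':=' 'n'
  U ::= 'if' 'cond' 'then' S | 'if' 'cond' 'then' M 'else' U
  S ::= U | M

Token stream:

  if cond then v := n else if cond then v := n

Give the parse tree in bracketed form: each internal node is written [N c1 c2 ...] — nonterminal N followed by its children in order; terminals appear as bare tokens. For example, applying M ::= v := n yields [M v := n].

[S [U if cond then [M v := n] else [U if cond then [S [M v := n]]]]]

S
U
if cond then M else U
if cond then v := n else U
if cond then v := n else if cond then S
if cond then v := n else if cond then M
if cond then v := n else if cond then v := n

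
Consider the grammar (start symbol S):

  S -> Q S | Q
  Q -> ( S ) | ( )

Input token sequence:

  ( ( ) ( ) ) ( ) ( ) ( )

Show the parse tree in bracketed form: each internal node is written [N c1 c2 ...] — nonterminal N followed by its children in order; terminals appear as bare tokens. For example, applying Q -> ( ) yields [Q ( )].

S
Q S
( S ) S
( Q S ) S
( ( ) S ) S
( ( ) Q ) S
( ( ) ( ) ) S
( ( ) ( ) ) Q S
( ( ) ( ) ) ( ) S
( ( ) ( ) ) ( ) Q S
( ( ) ( ) ) ( ) ( ) S
( ( ) ( ) ) ( ) ( ) Q
( ( ) ( ) ) ( ) ( ) ( )

[S [Q ( [S [Q ( )] [S [Q ( )]]] )] [S [Q ( )] [S [Q ( )] [S [Q ( )]]]]]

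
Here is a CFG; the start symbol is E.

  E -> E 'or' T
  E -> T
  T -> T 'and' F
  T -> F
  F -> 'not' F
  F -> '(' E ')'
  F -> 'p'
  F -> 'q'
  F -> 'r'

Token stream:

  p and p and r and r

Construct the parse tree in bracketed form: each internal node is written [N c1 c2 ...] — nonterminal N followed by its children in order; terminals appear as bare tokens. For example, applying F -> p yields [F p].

E
T
T and F
T and F and F
T and F and F and F
F and F and F and F
p and F and F and F
p and p and F and F
p and p and r and F
p and p and r and r

[E [T [T [T [T [F p]] and [F p]] and [F r]] and [F r]]]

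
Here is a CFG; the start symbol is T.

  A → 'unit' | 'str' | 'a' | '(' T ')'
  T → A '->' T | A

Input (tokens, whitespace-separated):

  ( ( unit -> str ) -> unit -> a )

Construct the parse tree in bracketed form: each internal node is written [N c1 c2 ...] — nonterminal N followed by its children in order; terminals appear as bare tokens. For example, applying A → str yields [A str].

[T [A ( [T [A ( [T [A unit] -> [T [A str]]] )] -> [T [A unit] -> [T [A a]]]] )]]

T
A
( T )
( A -> T )
( ( T ) -> T )
( ( A -> T ) -> T )
( ( unit -> T ) -> T )
( ( unit -> A ) -> T )
( ( unit -> str ) -> T )
( ( unit -> str ) -> A -> T )
( ( unit -> str ) -> unit -> T )
( ( unit -> str ) -> unit -> A )
( ( unit -> str ) -> unit -> a )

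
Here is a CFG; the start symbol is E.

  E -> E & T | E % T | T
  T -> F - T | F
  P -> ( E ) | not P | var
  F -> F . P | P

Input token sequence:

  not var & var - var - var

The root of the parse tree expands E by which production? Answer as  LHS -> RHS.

[E [E [T [F [P not [P var]]]]] & [T [F [P var]] - [T [F [P var]] - [T [F [P var]]]]]]

E -> E & T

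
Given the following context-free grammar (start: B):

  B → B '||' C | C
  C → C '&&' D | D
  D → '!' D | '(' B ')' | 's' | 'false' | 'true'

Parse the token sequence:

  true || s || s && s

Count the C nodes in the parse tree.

[B [B [B [C [D true]]] || [C [D s]]] || [C [C [D s]] && [D s]]]

4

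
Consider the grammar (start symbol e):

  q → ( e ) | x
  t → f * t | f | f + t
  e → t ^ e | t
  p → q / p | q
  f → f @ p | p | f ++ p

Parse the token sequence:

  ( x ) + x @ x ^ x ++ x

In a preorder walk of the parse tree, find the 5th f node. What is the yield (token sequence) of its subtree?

[e [t [f [p [q ( [e [t [f [p [q x]]]]] )]]] + [t [f [f [p [q x]]] @ [p [q x]]]]] ^ [e [t [f [f [p [q x]]] ++ [p [q x]]]]]]

x ++ x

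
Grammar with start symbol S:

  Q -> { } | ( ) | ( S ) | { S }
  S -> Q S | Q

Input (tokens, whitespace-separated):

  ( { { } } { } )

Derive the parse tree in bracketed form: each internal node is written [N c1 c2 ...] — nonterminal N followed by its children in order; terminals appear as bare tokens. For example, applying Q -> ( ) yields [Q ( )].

S
Q
( S )
( Q S )
( { S } S )
( { Q } S )
( { { } } S )
( { { } } Q )
( { { } } { } )

[S [Q ( [S [Q { [S [Q { }]] }] [S [Q { }]]] )]]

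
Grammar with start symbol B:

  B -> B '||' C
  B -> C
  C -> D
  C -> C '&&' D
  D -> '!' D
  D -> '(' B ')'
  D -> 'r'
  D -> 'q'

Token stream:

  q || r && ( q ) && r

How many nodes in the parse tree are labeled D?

[B [B [C [D q]]] || [C [C [C [D r]] && [D ( [B [C [D q]]] )]] && [D r]]]

5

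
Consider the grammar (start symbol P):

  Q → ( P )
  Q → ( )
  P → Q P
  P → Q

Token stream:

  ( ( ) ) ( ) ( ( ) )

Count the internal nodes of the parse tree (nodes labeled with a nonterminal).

10

[P [Q ( [P [Q ( )]] )] [P [Q ( )] [P [Q ( [P [Q ( )]] )]]]]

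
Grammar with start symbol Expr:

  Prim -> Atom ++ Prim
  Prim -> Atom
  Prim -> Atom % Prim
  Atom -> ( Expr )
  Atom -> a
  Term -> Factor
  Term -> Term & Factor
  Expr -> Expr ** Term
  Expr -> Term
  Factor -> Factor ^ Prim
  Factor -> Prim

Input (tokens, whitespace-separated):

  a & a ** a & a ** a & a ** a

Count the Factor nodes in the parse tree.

[Expr [Expr [Expr [Expr [Term [Term [Factor [Prim [Atom a]]]] & [Factor [Prim [Atom a]]]]] ** [Term [Term [Factor [Prim [Atom a]]]] & [Factor [Prim [Atom a]]]]] ** [Term [Term [Factor [Prim [Atom a]]]] & [Factor [Prim [Atom a]]]]] ** [Term [Factor [Prim [Atom a]]]]]

7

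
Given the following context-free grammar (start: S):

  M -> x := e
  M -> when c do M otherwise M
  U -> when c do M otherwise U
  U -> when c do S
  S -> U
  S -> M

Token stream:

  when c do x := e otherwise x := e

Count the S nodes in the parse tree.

1

[S [M when c do [M x := e] otherwise [M x := e]]]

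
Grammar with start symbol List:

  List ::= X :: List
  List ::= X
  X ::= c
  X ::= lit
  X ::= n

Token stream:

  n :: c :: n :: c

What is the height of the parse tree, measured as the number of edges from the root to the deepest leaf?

[List [X n] :: [List [X c] :: [List [X n] :: [List [X c]]]]]

5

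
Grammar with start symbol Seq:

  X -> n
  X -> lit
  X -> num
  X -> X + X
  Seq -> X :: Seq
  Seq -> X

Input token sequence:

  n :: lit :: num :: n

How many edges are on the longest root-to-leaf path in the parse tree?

5

[Seq [X n] :: [Seq [X lit] :: [Seq [X num] :: [Seq [X n]]]]]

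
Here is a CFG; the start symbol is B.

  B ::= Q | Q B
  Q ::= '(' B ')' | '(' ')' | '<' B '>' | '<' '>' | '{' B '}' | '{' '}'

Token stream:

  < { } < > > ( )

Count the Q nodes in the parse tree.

[B [Q < [B [Q { }] [B [Q < >]]] >] [B [Q ( )]]]

4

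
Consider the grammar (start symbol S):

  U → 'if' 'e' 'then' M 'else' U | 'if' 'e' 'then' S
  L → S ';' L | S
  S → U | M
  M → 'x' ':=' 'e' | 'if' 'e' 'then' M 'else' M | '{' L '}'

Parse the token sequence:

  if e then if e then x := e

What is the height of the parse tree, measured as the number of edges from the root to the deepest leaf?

[S [U if e then [S [U if e then [S [M x := e]]]]]]

6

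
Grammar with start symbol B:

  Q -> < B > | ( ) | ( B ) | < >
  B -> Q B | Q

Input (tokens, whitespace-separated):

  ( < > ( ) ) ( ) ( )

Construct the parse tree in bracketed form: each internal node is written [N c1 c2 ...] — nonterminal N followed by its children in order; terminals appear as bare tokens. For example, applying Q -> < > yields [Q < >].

B
Q B
( B ) B
( Q B ) B
( < > B ) B
( < > Q ) B
( < > ( ) ) B
( < > ( ) ) Q B
( < > ( ) ) ( ) B
( < > ( ) ) ( ) Q
( < > ( ) ) ( ) ( )

[B [Q ( [B [Q < >] [B [Q ( )]]] )] [B [Q ( )] [B [Q ( )]]]]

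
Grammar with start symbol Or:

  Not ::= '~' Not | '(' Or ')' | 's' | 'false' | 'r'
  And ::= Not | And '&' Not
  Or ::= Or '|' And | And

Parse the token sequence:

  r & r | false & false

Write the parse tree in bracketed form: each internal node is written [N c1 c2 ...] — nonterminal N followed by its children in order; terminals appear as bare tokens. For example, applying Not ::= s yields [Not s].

Or
Or | And
And | And
And & Not | And
Not & Not | And
r & Not | And
r & r | And
r & r | And & Not
r & r | Not & Not
r & r | false & Not
r & r | false & false

[Or [Or [And [And [Not r]] & [Not r]]] | [And [And [Not false]] & [Not false]]]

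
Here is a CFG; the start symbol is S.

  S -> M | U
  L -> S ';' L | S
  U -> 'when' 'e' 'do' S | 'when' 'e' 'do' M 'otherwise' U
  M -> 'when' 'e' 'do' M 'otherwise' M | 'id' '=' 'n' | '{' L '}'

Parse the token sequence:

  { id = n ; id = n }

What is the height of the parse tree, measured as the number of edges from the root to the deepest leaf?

[S [M { [L [S [M id = n]] ; [L [S [M id = n]]]] }]]

6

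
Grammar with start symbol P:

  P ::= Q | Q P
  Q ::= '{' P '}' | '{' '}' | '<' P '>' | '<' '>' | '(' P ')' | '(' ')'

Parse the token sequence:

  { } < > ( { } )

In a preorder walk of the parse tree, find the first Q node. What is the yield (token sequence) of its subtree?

[P [Q { }] [P [Q < >] [P [Q ( [P [Q { }]] )]]]]

{ }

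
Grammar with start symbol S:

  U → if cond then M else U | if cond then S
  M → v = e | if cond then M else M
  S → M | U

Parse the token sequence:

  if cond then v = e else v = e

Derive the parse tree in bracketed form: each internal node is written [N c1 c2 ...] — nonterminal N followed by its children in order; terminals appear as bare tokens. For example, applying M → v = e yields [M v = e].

S
M
if cond then M else M
if cond then v = e else M
if cond then v = e else v = e

[S [M if cond then [M v = e] else [M v = e]]]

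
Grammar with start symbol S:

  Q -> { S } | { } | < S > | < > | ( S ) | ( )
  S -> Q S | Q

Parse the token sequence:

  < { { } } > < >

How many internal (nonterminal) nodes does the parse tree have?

[S [Q < [S [Q { [S [Q { }]] }]] >] [S [Q < >]]]

8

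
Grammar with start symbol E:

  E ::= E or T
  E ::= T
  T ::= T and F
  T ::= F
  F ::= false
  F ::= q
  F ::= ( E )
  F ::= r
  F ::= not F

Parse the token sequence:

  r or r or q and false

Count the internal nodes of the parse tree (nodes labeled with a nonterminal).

[E [E [E [T [F r]]] or [T [F r]]] or [T [T [F q]] and [F false]]]

11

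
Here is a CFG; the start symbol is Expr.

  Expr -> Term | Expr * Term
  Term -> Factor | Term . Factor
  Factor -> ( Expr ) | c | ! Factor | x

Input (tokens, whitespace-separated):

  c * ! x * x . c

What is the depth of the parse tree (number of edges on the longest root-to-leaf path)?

5

[Expr [Expr [Expr [Term [Factor c]]] * [Term [Factor ! [Factor x]]]] * [Term [Term [Factor x]] . [Factor c]]]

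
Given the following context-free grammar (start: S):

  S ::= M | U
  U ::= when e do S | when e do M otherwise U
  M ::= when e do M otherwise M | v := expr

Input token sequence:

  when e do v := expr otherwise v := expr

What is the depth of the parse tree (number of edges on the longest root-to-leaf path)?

[S [M when e do [M v := expr] otherwise [M v := expr]]]

3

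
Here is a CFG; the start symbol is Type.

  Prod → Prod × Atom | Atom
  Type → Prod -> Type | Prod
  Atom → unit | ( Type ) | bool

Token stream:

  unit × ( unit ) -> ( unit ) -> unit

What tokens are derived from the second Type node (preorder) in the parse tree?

unit

[Type [Prod [Prod [Atom unit]] × [Atom ( [Type [Prod [Atom unit]]] )]] -> [Type [Prod [Atom ( [Type [Prod [Atom unit]]] )]] -> [Type [Prod [Atom unit]]]]]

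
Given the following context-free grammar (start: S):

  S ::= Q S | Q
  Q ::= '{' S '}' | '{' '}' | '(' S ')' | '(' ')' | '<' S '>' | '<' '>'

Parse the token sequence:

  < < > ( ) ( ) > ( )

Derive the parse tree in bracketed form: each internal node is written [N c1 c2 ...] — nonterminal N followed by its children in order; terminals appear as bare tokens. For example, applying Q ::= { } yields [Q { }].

S
Q S
< S > S
< Q S > S
< < > S > S
< < > Q S > S
< < > ( ) S > S
< < > ( ) Q > S
< < > ( ) ( ) > S
< < > ( ) ( ) > Q
< < > ( ) ( ) > ( )

[S [Q < [S [Q < >] [S [Q ( )] [S [Q ( )]]]] >] [S [Q ( )]]]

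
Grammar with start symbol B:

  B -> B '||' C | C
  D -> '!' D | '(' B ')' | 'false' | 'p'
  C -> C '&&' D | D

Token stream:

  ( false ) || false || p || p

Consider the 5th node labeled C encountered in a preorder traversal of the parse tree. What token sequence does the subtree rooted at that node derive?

p

[B [B [B [B [C [D ( [B [C [D false]]] )]]] || [C [D false]]] || [C [D p]]] || [C [D p]]]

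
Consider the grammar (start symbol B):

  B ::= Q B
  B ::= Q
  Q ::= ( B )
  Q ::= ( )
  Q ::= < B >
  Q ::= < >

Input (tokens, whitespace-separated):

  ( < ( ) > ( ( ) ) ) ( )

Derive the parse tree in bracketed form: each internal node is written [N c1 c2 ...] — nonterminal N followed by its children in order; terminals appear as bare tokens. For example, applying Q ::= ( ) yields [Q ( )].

B
Q B
( B ) B
( Q B ) B
( < B > B ) B
( < Q > B ) B
( < ( ) > B ) B
( < ( ) > Q ) B
( < ( ) > ( B ) ) B
( < ( ) > ( Q ) ) B
( < ( ) > ( ( ) ) ) B
( < ( ) > ( ( ) ) ) Q
( < ( ) > ( ( ) ) ) ( )

[B [Q ( [B [Q < [B [Q ( )]] >] [B [Q ( [B [Q ( )]] )]]] )] [B [Q ( )]]]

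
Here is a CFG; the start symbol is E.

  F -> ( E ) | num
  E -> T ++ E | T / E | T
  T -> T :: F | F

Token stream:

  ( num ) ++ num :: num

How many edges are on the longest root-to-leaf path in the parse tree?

6

[E [T [F ( [E [T [F num]]] )]] ++ [E [T [T [F num]] :: [F num]]]]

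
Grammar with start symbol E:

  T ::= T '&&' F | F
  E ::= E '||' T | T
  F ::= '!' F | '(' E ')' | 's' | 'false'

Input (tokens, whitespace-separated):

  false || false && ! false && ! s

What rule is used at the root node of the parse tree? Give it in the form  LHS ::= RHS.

E ::= E '||' T

[E [E [T [F false]]] || [T [T [T [F false]] && [F ! [F false]]] && [F ! [F s]]]]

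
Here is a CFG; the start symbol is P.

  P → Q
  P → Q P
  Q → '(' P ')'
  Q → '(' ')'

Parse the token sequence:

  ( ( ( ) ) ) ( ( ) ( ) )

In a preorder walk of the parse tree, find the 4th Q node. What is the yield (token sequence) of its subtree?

( ( ) ( ) )

[P [Q ( [P [Q ( [P [Q ( )]] )]] )] [P [Q ( [P [Q ( )] [P [Q ( )]]] )]]]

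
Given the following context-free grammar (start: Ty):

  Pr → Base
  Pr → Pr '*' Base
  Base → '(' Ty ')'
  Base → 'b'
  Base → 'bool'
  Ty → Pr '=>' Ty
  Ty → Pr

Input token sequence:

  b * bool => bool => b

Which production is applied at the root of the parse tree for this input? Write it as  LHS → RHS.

Ty → Pr '=>' Ty

[Ty [Pr [Pr [Base b]] * [Base bool]] => [Ty [Pr [Base bool]] => [Ty [Pr [Base b]]]]]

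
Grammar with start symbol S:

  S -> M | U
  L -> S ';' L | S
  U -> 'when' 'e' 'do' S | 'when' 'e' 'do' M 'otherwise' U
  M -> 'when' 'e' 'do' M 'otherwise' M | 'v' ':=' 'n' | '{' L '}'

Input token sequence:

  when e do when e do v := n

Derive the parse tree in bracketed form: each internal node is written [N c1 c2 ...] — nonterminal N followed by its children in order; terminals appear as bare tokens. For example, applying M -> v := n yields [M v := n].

[S [U when e do [S [U when e do [S [M v := n]]]]]]

S
U
when e do S
when e do U
when e do when e do S
when e do when e do M
when e do when e do v := n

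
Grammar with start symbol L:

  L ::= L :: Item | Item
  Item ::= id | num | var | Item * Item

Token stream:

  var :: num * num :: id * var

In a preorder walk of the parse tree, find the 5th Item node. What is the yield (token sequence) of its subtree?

id * var

[L [L [L [Item var]] :: [Item [Item num] * [Item num]]] :: [Item [Item id] * [Item var]]]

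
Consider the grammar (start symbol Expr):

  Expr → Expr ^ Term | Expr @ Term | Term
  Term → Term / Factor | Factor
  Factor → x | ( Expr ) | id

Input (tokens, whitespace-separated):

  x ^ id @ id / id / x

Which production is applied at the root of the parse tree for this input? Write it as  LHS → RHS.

[Expr [Expr [Expr [Term [Factor x]]] ^ [Term [Factor id]]] @ [Term [Term [Term [Factor id]] / [Factor id]] / [Factor x]]]

Expr → Expr @ Term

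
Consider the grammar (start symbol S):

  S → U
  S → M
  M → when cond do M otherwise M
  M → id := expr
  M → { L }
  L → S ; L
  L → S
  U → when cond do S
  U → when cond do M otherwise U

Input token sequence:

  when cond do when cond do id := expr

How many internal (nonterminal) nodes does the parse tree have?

[S [U when cond do [S [U when cond do [S [M id := expr]]]]]]

6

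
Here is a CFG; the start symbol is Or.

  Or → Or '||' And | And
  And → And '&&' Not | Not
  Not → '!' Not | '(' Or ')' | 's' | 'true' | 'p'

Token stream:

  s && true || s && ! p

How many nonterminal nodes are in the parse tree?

[Or [Or [And [And [Not s]] && [Not true]]] || [And [And [Not s]] && [Not ! [Not p]]]]

11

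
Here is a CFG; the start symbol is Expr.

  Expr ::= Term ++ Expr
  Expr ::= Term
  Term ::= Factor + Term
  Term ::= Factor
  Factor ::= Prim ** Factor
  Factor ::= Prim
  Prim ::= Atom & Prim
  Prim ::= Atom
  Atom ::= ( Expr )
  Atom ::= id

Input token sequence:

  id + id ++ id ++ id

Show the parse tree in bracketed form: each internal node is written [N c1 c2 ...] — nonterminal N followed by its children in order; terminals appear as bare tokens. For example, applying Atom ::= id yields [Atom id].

[Expr [Term [Factor [Prim [Atom id]]] + [Term [Factor [Prim [Atom id]]]]] ++ [Expr [Term [Factor [Prim [Atom id]]]] ++ [Expr [Term [Factor [Prim [Atom id]]]]]]]

Expr
Term ++ Expr
Factor + Term ++ Expr
Prim + Term ++ Expr
Atom + Term ++ Expr
id + Term ++ Expr
id + Factor ++ Expr
id + Prim ++ Expr
id + Atom ++ Expr
id + id ++ Expr
id + id ++ Term ++ Expr
id + id ++ Factor ++ Expr
id + id ++ Prim ++ Expr
id + id ++ Atom ++ Expr
id + id ++ id ++ Expr
id + id ++ id ++ Term
id + id ++ id ++ Factor
id + id ++ id ++ Prim
id + id ++ id ++ Atom
id + id ++ id ++ id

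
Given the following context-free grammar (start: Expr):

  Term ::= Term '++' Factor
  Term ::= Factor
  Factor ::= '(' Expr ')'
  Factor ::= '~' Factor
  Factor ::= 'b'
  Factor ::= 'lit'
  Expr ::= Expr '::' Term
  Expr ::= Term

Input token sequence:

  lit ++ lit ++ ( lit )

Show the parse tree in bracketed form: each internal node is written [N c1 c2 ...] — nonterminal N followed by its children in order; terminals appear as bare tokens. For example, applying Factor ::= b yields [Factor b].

[Expr [Term [Term [Term [Factor lit]] ++ [Factor lit]] ++ [Factor ( [Expr [Term [Factor lit]]] )]]]

Expr
Term
Term ++ Factor
Term ++ Factor ++ Factor
Factor ++ Factor ++ Factor
lit ++ Factor ++ Factor
lit ++ lit ++ Factor
lit ++ lit ++ ( Expr )
lit ++ lit ++ ( Term )
lit ++ lit ++ ( Factor )
lit ++ lit ++ ( lit )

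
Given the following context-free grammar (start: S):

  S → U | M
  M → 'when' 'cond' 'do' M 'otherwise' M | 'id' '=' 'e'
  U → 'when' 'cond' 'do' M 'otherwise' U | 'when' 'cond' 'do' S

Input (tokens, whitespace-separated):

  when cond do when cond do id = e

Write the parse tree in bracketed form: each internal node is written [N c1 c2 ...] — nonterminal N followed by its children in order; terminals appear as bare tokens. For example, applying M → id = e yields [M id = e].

S
U
when cond do S
when cond do U
when cond do when cond do S
when cond do when cond do M
when cond do when cond do id = e

[S [U when cond do [S [U when cond do [S [M id = e]]]]]]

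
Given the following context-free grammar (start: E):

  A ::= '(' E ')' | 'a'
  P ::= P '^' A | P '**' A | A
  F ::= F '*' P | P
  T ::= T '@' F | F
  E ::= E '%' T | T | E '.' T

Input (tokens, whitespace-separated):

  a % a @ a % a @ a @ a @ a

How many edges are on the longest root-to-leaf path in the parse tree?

8

[E [E [E [T [F [P [A a]]]]] % [T [T [F [P [A a]]]] @ [F [P [A a]]]]] % [T [T [T [T [F [P [A a]]]] @ [F [P [A a]]]] @ [F [P [A a]]]] @ [F [P [A a]]]]]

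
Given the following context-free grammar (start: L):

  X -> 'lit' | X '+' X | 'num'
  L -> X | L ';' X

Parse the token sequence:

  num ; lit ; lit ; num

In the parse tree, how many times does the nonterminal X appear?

4

[L [L [L [L [X num]] ; [X lit]] ; [X lit]] ; [X num]]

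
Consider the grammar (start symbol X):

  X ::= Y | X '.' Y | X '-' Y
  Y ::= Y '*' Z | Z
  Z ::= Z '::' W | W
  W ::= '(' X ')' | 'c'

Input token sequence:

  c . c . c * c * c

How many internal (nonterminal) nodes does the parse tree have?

18

[X [X [X [Y [Z [W c]]]] . [Y [Z [W c]]]] . [Y [Y [Y [Z [W c]]] * [Z [W c]]] * [Z [W c]]]]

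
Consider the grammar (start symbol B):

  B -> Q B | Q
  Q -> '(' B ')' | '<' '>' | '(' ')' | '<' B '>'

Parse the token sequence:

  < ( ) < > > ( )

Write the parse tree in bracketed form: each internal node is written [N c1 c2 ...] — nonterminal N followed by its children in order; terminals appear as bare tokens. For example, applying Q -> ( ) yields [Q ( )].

[B [Q < [B [Q ( )] [B [Q < >]]] >] [B [Q ( )]]]

B
Q B
< B > B
< Q B > B
< ( ) B > B
< ( ) Q > B
< ( ) < > > B
< ( ) < > > Q
< ( ) < > > ( )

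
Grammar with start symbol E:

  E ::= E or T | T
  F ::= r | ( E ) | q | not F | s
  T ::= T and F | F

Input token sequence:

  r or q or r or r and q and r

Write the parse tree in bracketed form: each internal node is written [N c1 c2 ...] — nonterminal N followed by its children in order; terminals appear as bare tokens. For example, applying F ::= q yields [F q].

E
E or T
E or T or T
E or T or T or T
T or T or T or T
F or T or T or T
r or T or T or T
r or F or T or T
r or q or T or T
r or q or F or T
r or q or r or T
r or q or r or T and F
r or q or r or T and F and F
r or q or r or F and F and F
r or q or r or r and F and F
r or q or r or r and q and F
r or q or r or r and q and r

[E [E [E [E [T [F r]]] or [T [F q]]] or [T [F r]]] or [T [T [T [F r]] and [F q]] and [F r]]]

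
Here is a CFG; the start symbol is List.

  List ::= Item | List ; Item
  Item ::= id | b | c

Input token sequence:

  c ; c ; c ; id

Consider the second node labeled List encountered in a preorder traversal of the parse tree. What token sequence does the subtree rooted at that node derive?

c ; c ; c

[List [List [List [List [Item c]] ; [Item c]] ; [Item c]] ; [Item id]]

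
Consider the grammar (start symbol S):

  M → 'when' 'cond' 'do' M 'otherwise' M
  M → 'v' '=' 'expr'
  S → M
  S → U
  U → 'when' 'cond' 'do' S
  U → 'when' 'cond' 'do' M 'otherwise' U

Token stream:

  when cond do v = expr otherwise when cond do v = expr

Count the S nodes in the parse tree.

2

[S [U when cond do [M v = expr] otherwise [U when cond do [S [M v = expr]]]]]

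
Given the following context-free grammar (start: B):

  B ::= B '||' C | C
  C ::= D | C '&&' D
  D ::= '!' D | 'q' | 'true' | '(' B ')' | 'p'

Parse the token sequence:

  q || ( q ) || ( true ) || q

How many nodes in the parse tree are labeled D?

6

[B [B [B [B [C [D q]]] || [C [D ( [B [C [D q]]] )]]] || [C [D ( [B [C [D true]]] )]]] || [C [D q]]]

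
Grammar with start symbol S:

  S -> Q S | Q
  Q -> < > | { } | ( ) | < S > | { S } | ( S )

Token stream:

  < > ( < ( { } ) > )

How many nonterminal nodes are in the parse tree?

10

[S [Q < >] [S [Q ( [S [Q < [S [Q ( [S [Q { }]] )]] >]] )]]]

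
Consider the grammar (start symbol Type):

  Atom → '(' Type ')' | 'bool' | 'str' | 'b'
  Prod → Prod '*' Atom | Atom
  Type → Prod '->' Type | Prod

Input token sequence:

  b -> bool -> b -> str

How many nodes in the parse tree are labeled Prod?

[Type [Prod [Atom b]] -> [Type [Prod [Atom bool]] -> [Type [Prod [Atom b]] -> [Type [Prod [Atom str]]]]]]

4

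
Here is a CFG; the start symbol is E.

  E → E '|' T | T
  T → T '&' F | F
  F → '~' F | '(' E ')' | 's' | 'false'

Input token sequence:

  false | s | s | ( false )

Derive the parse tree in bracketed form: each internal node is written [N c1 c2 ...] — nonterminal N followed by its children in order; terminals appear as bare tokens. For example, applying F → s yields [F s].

E
E | T
E | T | T
E | T | T | T
T | T | T | T
F | T | T | T
false | T | T | T
false | F | T | T
false | s | T | T
false | s | F | T
false | s | s | T
false | s | s | F
false | s | s | ( E )
false | s | s | ( T )
false | s | s | ( F )
false | s | s | ( false )

[E [E [E [E [T [F false]]] | [T [F s]]] | [T [F s]]] | [T [F ( [E [T [F false]]] )]]]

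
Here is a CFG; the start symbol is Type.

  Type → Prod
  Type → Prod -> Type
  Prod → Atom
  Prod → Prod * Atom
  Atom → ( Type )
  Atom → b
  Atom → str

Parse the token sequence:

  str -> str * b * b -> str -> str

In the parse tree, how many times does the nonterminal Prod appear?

6

[Type [Prod [Atom str]] -> [Type [Prod [Prod [Prod [Atom str]] * [Atom b]] * [Atom b]] -> [Type [Prod [Atom str]] -> [Type [Prod [Atom str]]]]]]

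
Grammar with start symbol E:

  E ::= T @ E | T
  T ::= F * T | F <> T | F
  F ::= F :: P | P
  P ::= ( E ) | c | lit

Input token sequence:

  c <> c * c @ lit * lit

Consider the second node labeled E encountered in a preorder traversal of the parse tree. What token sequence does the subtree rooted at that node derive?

lit * lit

[E [T [F [P c]] <> [T [F [P c]] * [T [F [P c]]]]] @ [E [T [F [P lit]] * [T [F [P lit]]]]]]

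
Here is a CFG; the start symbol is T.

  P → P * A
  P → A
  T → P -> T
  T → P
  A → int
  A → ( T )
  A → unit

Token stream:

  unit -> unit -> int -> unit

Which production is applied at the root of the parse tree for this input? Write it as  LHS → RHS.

[T [P [A unit]] -> [T [P [A unit]] -> [T [P [A int]] -> [T [P [A unit]]]]]]

T → P -> T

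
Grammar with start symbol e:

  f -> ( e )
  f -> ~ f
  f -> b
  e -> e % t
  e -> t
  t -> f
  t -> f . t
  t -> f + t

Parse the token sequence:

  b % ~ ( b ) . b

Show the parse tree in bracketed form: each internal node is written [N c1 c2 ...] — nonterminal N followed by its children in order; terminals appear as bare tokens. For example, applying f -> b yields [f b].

e
e % t
t % t
f % t
b % t
b % f . t
b % ~ f . t
b % ~ ( e ) . t
b % ~ ( t ) . t
b % ~ ( f ) . t
b % ~ ( b ) . t
b % ~ ( b ) . f
b % ~ ( b ) . b

[e [e [t [f b]]] % [t [f ~ [f ( [e [t [f b]]] )]] . [t [f b]]]]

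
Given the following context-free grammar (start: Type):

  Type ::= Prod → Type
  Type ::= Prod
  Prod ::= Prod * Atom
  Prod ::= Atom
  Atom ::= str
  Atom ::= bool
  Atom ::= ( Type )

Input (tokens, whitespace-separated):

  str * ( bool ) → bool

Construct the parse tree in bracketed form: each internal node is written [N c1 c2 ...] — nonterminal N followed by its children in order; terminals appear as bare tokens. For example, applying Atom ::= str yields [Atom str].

[Type [Prod [Prod [Atom str]] * [Atom ( [Type [Prod [Atom bool]]] )]] → [Type [Prod [Atom bool]]]]

Type
Prod → Type
Prod * Atom → Type
Atom * Atom → Type
str * Atom → Type
str * ( Type ) → Type
str * ( Prod ) → Type
str * ( Atom ) → Type
str * ( bool ) → Type
str * ( bool ) → Prod
str * ( bool ) → Atom
str * ( bool ) → bool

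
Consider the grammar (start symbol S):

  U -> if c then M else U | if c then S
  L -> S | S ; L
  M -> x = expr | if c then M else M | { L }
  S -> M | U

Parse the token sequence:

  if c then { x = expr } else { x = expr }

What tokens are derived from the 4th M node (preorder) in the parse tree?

[S [M if c then [M { [L [S [M x = expr]]] }] else [M { [L [S [M x = expr]]] }]]]

{ x = expr }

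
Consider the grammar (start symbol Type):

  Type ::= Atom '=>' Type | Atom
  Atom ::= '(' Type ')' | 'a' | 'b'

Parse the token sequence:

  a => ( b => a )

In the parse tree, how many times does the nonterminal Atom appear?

[Type [Atom a] => [Type [Atom ( [Type [Atom b] => [Type [Atom a]]] )]]]

4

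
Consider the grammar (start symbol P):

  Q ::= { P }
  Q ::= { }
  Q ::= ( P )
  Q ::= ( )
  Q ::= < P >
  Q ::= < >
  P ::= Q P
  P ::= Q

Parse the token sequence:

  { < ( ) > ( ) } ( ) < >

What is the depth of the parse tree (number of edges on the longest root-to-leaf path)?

[P [Q { [P [Q < [P [Q ( )]] >] [P [Q ( )]]] }] [P [Q ( )] [P [Q < >]]]]

6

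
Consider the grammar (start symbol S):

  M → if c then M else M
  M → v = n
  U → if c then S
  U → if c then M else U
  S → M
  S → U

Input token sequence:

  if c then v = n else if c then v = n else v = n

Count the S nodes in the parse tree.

1

[S [M if c then [M v = n] else [M if c then [M v = n] else [M v = n]]]]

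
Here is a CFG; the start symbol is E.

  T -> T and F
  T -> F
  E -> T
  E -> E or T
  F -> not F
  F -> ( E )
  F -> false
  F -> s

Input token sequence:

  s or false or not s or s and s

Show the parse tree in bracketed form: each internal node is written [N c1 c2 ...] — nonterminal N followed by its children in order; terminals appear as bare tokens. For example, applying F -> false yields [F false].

E
E or T
E or T or T
E or T or T or T
T or T or T or T
F or T or T or T
s or T or T or T
s or F or T or T
s or false or T or T
s or false or F or T
s or false or not F or T
s or false or not s or T
s or false or not s or T and F
s or false or not s or F and F
s or false or not s or s and F
s or false or not s or s and s

[E [E [E [E [T [F s]]] or [T [F false]]] or [T [F not [F s]]]] or [T [T [F s]] and [F s]]]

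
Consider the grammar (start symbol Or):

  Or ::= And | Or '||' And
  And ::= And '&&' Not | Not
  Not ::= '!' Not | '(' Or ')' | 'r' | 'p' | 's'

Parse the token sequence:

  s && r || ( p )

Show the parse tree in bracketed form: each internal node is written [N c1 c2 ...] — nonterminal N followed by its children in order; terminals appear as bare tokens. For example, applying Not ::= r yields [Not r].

Or
Or || And
And || And
And && Not || And
Not && Not || And
s && Not || And
s && r || And
s && r || Not
s && r || ( Or )
s && r || ( And )
s && r || ( Not )
s && r || ( p )

[Or [Or [And [And [Not s]] && [Not r]]] || [And [Not ( [Or [And [Not p]]] )]]]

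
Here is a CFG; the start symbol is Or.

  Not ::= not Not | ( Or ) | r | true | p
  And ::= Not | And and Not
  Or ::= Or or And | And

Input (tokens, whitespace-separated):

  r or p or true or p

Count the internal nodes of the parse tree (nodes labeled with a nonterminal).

12

[Or [Or [Or [Or [And [Not r]]] or [And [Not p]]] or [And [Not true]]] or [And [Not p]]]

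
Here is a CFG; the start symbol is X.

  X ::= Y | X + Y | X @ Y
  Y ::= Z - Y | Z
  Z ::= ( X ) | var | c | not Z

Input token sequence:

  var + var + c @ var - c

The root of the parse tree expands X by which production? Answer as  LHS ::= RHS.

X ::= X @ Y

[X [X [X [X [Y [Z var]]] + [Y [Z var]]] + [Y [Z c]]] @ [Y [Z var] - [Y [Z c]]]]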